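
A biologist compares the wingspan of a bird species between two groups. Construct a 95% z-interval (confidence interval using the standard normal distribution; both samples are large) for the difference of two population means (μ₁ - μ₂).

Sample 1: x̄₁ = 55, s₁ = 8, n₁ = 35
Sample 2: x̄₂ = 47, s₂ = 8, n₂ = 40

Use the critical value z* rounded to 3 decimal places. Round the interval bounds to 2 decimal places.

Both samples are large (n₁ = 35 ≥ 30, n₂ = 40 ≥ 30), so a z-interval for the difference of means applies.

Point estimate: x̄₁ - x̄₂ = 55 - 47 = 8

Standard error: SE = √(s₁²/n₁ + s₂²/n₂)
= √(8²/35 + 8²/40)
= √(1.828571 + 1.600000)
= 1.851640

For 95% confidence, z* = 1.96 (from standard normal table)
Margin of error: E = z* × SE = 1.96 × 1.851640 = 3.6292

Z-interval: (x̄₁ - x̄₂) ± E = 8 ± 3.6292 = (4.3708, 11.6292)

Rounded to 2 decimal places:

(4.37, 11.63)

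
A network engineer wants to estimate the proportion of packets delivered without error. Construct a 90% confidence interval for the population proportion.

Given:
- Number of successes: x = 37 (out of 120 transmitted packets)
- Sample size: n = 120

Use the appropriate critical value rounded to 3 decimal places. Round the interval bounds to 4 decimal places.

Sample proportion: p̂ = 37/120 = 0.308333

Check conditions for normal approximation:
  np̂ = 37 ≥ 10 ✓
  n(1-p̂) = 83 ≥ 10 ✓

The sample is large enough, so use a z-interval (normal approximation) for the proportion.

For 90% confidence, z* = 1.645 (from standard normal table)

Standard error: SE = √(p̂(1-p̂)/n) = √(0.308333×0.691667/120) = 0.04215684

Margin of error: E = z* × SE = 1.645 × 0.04215684 = 0.069348

Z-interval: p̂ ± E = 0.308333 ± 0.069348 = (0.238985, 0.377681)

Rounded to 4 decimal places:

(0.2390, 0.3777)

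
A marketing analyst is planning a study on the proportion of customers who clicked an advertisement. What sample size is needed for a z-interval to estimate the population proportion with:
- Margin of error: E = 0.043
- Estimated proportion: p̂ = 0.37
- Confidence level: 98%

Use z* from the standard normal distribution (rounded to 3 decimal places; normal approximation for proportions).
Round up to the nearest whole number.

Using z* for proportion z-interval (normal approximation).

For 98% confidence, z* = 2.326 (from standard normal table)

Sample size formula for proportion z-interval: n = z*²p̂(1-p̂)/E²

n = 2.326² × 0.37 × 0.63 / 0.043²
  = 5.410276 × 0.2331 / 0.001849
  = 682.0635

Round up to the nearest whole number: n = 683

683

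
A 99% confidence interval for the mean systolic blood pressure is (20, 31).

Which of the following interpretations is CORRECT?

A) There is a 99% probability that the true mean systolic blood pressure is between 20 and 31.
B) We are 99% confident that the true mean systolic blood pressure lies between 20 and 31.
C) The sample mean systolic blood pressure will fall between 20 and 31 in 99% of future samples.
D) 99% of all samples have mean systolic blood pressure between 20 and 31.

A confidence interval represents our confidence in the procedure, not a probability statement about the parameter.

Key concept: If we repeated this sampling process many times and computed a 99% CI each time, about 99% of those intervals would contain the true population parameter.

For this specific interval (20, 31):
- Midpoint (point estimate): 25.5
- Margin of error: 5.5

The correct interpretation is the one stating confidence that the true parameter lies in the interval — option B.

B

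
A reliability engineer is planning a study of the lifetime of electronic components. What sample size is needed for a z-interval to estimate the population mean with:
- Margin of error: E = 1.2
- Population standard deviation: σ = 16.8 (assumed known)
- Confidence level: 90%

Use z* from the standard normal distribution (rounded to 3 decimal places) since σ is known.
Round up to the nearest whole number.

Using z* since population σ is known (z-interval formula).

For 90% confidence, z* = 1.645 (from standard normal table)

Sample size formula for z-interval: n = (z*σ/E)²

n = (1.645 × 16.8 / 1.2)²
  = (23.030000)²
  = 530.3809

Round up to the nearest whole number: n = 531

531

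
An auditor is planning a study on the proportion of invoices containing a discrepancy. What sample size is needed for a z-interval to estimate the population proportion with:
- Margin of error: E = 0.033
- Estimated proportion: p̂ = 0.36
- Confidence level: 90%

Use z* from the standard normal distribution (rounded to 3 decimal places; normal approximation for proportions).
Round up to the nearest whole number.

Using z* for proportion z-interval (normal approximation).

For 90% confidence, z* = 1.645 (from standard normal table)

Sample size formula for proportion z-interval: n = z*²p̂(1-p̂)/E²

n = 1.645² × 0.36 × 0.64 / 0.033²
  = 2.706025 × 0.2304 / 0.001089
  = 572.5144

Round up to the nearest whole number: n = 573

573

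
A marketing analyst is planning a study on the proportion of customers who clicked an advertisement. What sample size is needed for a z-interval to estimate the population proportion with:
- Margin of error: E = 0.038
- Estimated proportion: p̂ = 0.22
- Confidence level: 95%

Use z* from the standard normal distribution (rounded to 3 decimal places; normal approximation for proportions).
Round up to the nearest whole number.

Using z* for proportion z-interval (normal approximation).

For 95% confidence, z* = 1.96 (from standard normal table)

Sample size formula for proportion z-interval: n = z*²p̂(1-p̂)/E²

n = 1.96² × 0.22 × 0.78 / 0.038²
  = 3.8416 × 0.1716 / 0.001444
  = 456.5225

Round up to the nearest whole number: n = 457

457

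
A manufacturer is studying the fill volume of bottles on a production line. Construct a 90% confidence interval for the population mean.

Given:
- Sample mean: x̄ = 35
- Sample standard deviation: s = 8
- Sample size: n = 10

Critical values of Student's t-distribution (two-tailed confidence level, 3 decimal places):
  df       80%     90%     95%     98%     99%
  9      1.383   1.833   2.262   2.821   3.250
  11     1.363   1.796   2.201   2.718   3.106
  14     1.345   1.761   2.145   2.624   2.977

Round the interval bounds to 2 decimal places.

The population standard deviation σ is unknown (only the sample standard deviation s is given), so use a t-interval with df = n - 1 = 10 - 1 = 9.

For 90% confidence with df = 9, t* = 1.833 (from t-table)

Standard error: SE = s/√n = 8/√10 = 2.529822

Margin of error: E = t* × SE = 1.833 × 2.529822 = 4.6372

T-interval: x̄ ± E = 35 ± 4.6372 = (30.3628, 39.6372)

Rounded to 2 decimal places:

(30.36, 39.64)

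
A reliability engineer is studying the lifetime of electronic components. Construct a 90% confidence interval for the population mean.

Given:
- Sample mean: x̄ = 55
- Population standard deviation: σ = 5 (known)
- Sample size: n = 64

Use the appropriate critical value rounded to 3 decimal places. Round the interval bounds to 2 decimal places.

The population standard deviation σ is known, so use a z-interval (standard normal critical value).

For 90% confidence, z* = 1.645 (from standard normal table)

Standard error: SE = σ/√n = 5/√64 = 0.625000

Margin of error: E = z* × SE = 1.645 × 0.625000 = 1.0281

Z-interval: x̄ ± E = 55 ± 1.0281 = (53.9719, 56.0281)

Rounded to 2 decimal places:

(53.97, 56.03)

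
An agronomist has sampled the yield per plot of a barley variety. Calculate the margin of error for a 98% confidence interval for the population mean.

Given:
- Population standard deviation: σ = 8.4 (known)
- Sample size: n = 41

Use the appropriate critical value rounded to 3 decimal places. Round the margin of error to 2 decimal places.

The population standard deviation σ is known, so use the z-interval margin of error formula.

For 98% confidence, z* = 2.326 (from standard normal table)

Margin of error formula for z-interval: E = z* × σ/√n

E = 2.326 × 8.4/√41
  = 2.326 × 1.311860
  = 3.0514

Rounded to 2 decimal places:

3.05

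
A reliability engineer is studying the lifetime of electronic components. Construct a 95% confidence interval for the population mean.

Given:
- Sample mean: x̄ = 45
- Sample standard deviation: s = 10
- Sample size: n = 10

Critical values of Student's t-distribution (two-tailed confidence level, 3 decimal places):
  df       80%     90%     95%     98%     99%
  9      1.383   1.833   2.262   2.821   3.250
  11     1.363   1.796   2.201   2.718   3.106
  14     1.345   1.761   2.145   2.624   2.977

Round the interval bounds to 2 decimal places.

The population standard deviation σ is unknown (only the sample standard deviation s is given), so use a t-interval with df = n - 1 = 10 - 1 = 9.

For 95% confidence with df = 9, t* = 2.262 (from t-table)

Standard error: SE = s/√n = 10/√10 = 3.162278

Margin of error: E = t* × SE = 2.262 × 3.162278 = 7.1531

T-interval: x̄ ± E = 45 ± 7.1531 = (37.8469, 52.1531)

Rounded to 2 decimal places:

(37.85, 52.15)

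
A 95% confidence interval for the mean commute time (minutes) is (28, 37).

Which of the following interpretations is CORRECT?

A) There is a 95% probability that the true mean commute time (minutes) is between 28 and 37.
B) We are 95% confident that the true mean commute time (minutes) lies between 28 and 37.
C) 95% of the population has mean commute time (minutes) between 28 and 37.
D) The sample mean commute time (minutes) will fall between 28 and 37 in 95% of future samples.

A confidence interval represents our confidence in the procedure, not a probability statement about the parameter.

Key concept: If we repeated this sampling process many times and computed a 95% CI each time, about 95% of those intervals would contain the true population parameter.

For this specific interval (28, 37):
- Midpoint (point estimate): 32.5
- Margin of error: 4.5

The correct interpretation is the one stating confidence that the true parameter lies in the interval — option B.

B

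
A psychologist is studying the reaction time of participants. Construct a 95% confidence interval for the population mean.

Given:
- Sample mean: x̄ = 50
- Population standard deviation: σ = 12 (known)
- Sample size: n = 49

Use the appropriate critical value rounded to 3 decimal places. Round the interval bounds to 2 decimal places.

The population standard deviation σ is known, so use a z-interval (standard normal critical value).

For 95% confidence, z* = 1.96 (from standard normal table)

Standard error: SE = σ/√n = 12/√49 = 1.714286

Margin of error: E = z* × SE = 1.96 × 1.714286 = 3.3600

Z-interval: x̄ ± E = 50 ± 3.3600 = (46.6400, 53.3600)

Rounded to 2 decimal places:

(46.64, 53.36)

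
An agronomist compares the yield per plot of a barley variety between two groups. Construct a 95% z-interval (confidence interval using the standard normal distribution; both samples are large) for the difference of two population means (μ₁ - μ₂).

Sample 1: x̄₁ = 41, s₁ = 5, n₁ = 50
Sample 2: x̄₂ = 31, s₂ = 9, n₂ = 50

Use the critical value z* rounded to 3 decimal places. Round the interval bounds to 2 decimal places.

Both samples are large (n₁ = 50 ≥ 30, n₂ = 50 ≥ 30), so a z-interval for the difference of means applies.

Point estimate: x̄₁ - x̄₂ = 41 - 31 = 10

Standard error: SE = √(s₁²/n₁ + s₂²/n₂)
= √(5²/50 + 9²/50)
= √(0.500000 + 1.620000)
= 1.456022

For 95% confidence, z* = 1.96 (from standard normal table)
Margin of error: E = z* × SE = 1.96 × 1.456022 = 2.8538

Z-interval: (x̄₁ - x̄₂) ± E = 10 ± 2.8538 = (7.1462, 12.8538)

Rounded to 2 decimal places:

(7.15, 12.85)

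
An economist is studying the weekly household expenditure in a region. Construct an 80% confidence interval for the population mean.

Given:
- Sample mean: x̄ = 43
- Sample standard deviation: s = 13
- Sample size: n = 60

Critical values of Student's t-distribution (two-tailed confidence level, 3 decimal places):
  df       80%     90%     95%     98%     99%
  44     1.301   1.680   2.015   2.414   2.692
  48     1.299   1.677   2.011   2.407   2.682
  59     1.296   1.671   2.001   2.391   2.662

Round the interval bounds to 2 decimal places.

The population standard deviation σ is unknown (only the sample standard deviation s is given), so use a t-interval with df = n - 1 = 60 - 1 = 59.

For 80% confidence with df = 59, t* = 1.296 (from t-table)

Standard error: SE = s/√n = 13/√60 = 1.678293

Margin of error: E = t* × SE = 1.296 × 1.678293 = 2.1751

T-interval: x̄ ± E = 43 ± 2.1751 = (40.8249, 45.1751)

Rounded to 2 decimal places:

(40.82, 45.18)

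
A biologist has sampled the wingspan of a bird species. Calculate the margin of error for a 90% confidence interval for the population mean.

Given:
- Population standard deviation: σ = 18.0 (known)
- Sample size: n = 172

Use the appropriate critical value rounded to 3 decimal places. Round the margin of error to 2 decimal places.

The population standard deviation σ is known, so use the z-interval margin of error formula.

For 90% confidence, z* = 1.645 (from standard normal table)

Margin of error formula for z-interval: E = z* × σ/√n

E = 1.645 × 18.0/√172
  = 1.645 × 1.372487
  = 2.2577

Rounded to 2 decimal places:

2.26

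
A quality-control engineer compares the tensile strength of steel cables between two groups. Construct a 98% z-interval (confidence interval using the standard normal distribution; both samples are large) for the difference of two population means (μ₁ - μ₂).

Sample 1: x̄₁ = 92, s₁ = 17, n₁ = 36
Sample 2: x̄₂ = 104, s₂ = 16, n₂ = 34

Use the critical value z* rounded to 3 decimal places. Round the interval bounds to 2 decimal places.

Both samples are large (n₁ = 36 ≥ 30, n₂ = 34 ≥ 30), so a z-interval for the difference of means applies.

Point estimate: x̄₁ - x̄₂ = 92 - 104 = -12

Standard error: SE = √(s₁²/n₁ + s₂²/n₂)
= √(17²/36 + 16²/34)
= √(8.027778 + 7.529412)
= 3.944260

For 98% confidence, z* = 2.326 (from standard normal table)
Margin of error: E = z* × SE = 2.326 × 3.944260 = 9.1743

Z-interval: (x̄₁ - x̄₂) ± E = -12 ± 9.1743 = (-21.1743, -2.8257)

Rounded to 2 decimal places:

(-21.17, -2.83)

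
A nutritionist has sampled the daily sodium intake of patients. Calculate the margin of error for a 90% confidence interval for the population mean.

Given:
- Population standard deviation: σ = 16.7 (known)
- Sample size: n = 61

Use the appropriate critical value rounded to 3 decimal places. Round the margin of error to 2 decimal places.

The population standard deviation σ is known, so use the z-interval margin of error formula.

For 90% confidence, z* = 1.645 (from standard normal table)

Margin of error formula for z-interval: E = z* × σ/√n

E = 1.645 × 16.7/√61
  = 1.645 × 2.138216
  = 3.5174

Rounded to 2 decimal places:

3.52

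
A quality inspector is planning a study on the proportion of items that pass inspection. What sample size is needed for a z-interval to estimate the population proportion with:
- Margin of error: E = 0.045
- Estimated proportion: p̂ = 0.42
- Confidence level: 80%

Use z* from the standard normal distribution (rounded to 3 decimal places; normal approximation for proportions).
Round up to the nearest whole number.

Using z* for proportion z-interval (normal approximation).

For 80% confidence, z* = 1.282 (from standard normal table)

Sample size formula for proportion z-interval: n = z*²p̂(1-p̂)/E²

n = 1.282² × 0.42 × 0.58 / 0.045²
  = 1.643524 × 0.2436 / 0.002025
  = 197.7099

Round up to the nearest whole number: n = 198

198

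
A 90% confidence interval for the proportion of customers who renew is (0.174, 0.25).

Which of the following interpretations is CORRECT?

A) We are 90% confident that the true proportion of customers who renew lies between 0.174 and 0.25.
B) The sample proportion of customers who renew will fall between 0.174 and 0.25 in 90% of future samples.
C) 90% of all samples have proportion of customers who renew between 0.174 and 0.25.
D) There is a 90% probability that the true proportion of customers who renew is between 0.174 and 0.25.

A confidence interval represents our confidence in the procedure, not a probability statement about the parameter.

Key concept: If we repeated this sampling process many times and computed a 90% CI each time, about 90% of those intervals would contain the true population parameter.

For this specific interval (0.174, 0.25):
- Midpoint (point estimate): 0.212
- Margin of error: 0.038

The correct interpretation is the one stating confidence that the true parameter lies in the interval — option A.

A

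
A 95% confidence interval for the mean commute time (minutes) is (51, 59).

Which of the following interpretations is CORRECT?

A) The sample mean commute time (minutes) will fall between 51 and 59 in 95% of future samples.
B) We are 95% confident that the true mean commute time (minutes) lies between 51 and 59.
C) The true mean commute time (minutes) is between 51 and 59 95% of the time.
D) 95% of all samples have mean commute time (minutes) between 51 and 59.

A confidence interval represents our confidence in the procedure, not a probability statement about the parameter.

Key concept: If we repeated this sampling process many times and computed a 95% CI each time, about 95% of those intervals would contain the true population parameter.

For this specific interval (51, 59):
- Midpoint (point estimate): 55
- Margin of error: 4

The correct interpretation is the one stating confidence that the true parameter lies in the interval — option B.

B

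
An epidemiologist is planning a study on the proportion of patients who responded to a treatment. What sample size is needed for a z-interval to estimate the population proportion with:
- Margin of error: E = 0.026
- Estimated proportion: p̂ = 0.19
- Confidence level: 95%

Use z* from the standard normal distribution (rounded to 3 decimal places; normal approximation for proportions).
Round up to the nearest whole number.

Using z* for proportion z-interval (normal approximation).

For 95% confidence, z* = 1.96 (from standard normal table)

Sample size formula for proportion z-interval: n = z*²p̂(1-p̂)/E²

n = 1.96² × 0.19 × 0.81 / 0.026²
  = 3.8416 × 0.1539 / 0.000676
  = 874.5891

Round up to the nearest whole number: n = 875

875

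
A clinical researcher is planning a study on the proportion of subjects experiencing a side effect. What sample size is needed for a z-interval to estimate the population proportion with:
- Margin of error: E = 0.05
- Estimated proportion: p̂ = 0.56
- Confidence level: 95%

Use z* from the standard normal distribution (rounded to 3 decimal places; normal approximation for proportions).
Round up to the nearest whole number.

Using z* for proportion z-interval (normal approximation).

For 95% confidence, z* = 1.96 (from standard normal table)

Sample size formula for proportion z-interval: n = z*²p̂(1-p̂)/E²

n = 1.96² × 0.56 × 0.44 / 0.05²
  = 3.8416 × 0.2464 / 0.0025
  = 378.6281

Round up to the nearest whole number: n = 379

379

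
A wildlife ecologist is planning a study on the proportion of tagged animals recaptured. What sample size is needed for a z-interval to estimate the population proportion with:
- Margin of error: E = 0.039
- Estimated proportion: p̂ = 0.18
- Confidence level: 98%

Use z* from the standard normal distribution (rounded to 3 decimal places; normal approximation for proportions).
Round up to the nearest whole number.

Using z* for proportion z-interval (normal approximation).

For 98% confidence, z* = 2.326 (from standard normal table)

Sample size formula for proportion z-interval: n = z*²p̂(1-p̂)/E²

n = 2.326² × 0.18 × 0.82 / 0.039²
  = 5.410276 × 0.1476 / 0.001521
  = 525.0209

Round up to the nearest whole number: n = 526

526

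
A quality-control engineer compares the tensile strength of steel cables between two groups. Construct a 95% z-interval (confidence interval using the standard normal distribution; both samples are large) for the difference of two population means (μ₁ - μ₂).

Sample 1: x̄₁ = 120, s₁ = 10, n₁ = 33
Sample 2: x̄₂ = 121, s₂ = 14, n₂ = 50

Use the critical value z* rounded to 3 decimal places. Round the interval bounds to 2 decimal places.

Both samples are large (n₁ = 33 ≥ 30, n₂ = 50 ≥ 30), so a z-interval for the difference of means applies.

Point estimate: x̄₁ - x̄₂ = 120 - 121 = -1

Standard error: SE = √(s₁²/n₁ + s₂²/n₂)
= √(10²/33 + 14²/50)
= √(3.030303 + 3.920000)
= 2.636343

For 95% confidence, z* = 1.96 (from standard normal table)
Margin of error: E = z* × SE = 1.96 × 2.636343 = 5.1672

Z-interval: (x̄₁ - x̄₂) ± E = -1 ± 5.1672 = (-6.1672, 4.1672)

Rounded to 2 decimal places:

(-6.17, 4.17)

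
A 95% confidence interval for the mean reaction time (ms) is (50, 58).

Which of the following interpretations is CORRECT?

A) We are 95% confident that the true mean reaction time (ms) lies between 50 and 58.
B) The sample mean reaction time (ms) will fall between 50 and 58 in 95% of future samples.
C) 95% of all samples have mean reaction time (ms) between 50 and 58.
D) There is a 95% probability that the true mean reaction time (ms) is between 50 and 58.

A confidence interval represents our confidence in the procedure, not a probability statement about the parameter.

Key concept: If we repeated this sampling process many times and computed a 95% CI each time, about 95% of those intervals would contain the true population parameter.

For this specific interval (50, 58):
- Midpoint (point estimate): 54
- Margin of error: 4

The correct interpretation is the one stating confidence that the true parameter lies in the interval — option A.

A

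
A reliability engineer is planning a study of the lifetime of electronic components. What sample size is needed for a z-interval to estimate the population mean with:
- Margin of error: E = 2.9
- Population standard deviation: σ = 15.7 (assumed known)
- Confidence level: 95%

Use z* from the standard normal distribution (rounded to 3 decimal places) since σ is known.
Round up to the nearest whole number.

Using z* since population σ is known (z-interval formula).

For 95% confidence, z* = 1.96 (from standard normal table)

Sample size formula for z-interval: n = (z*σ/E)²

n = (1.96 × 15.7 / 2.9)²
  = (10.611034)²
  = 112.5941

Round up to the nearest whole number: n = 113

113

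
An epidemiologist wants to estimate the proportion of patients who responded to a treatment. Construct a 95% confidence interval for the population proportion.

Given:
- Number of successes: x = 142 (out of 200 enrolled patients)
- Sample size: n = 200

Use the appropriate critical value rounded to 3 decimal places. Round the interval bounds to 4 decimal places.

Sample proportion: p̂ = 142/200 = 0.710000

Check conditions for normal approximation:
  np̂ = 142 ≥ 10 ✓
  n(1-p̂) = 58 ≥ 10 ✓

The sample is large enough, so use a z-interval (normal approximation) for the proportion.

For 95% confidence, z* = 1.96 (from standard normal table)

Standard error: SE = √(p̂(1-p̂)/n) = √(0.710000×0.290000/200) = 0.03208582

Margin of error: E = z* × SE = 1.96 × 0.03208582 = 0.062888

Z-interval: p̂ ± E = 0.710000 ± 0.062888 = (0.647112, 0.772888)

Rounded to 4 decimal places:

(0.6471, 0.7729)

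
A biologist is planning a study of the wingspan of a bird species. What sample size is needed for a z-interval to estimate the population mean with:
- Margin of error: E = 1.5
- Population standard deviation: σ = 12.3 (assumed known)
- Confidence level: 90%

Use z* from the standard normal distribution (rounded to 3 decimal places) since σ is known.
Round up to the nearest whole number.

Using z* since population σ is known (z-interval formula).

For 90% confidence, z* = 1.645 (from standard normal table)

Sample size formula for z-interval: n = (z*σ/E)²

n = (1.645 × 12.3 / 1.5)²
  = (13.489000)²
  = 181.9531

Round up to the nearest whole number: n = 182

182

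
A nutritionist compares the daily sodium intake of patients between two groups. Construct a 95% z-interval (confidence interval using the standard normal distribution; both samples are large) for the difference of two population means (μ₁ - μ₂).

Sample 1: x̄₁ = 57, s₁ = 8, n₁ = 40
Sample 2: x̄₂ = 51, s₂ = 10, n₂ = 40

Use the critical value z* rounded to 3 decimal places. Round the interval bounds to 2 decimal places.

Both samples are large (n₁ = 40 ≥ 30, n₂ = 40 ≥ 30), so a z-interval for the difference of means applies.

Point estimate: x̄₁ - x̄₂ = 57 - 51 = 6

Standard error: SE = √(s₁²/n₁ + s₂²/n₂)
= √(8²/40 + 10²/40)
= √(1.600000 + 2.500000)
= 2.024846

For 95% confidence, z* = 1.96 (from standard normal table)
Margin of error: E = z* × SE = 1.96 × 2.024846 = 3.9687

Z-interval: (x̄₁ - x̄₂) ± E = 6 ± 3.9687 = (2.0313, 9.9687)

Rounded to 2 decimal places:

(2.03, 9.97)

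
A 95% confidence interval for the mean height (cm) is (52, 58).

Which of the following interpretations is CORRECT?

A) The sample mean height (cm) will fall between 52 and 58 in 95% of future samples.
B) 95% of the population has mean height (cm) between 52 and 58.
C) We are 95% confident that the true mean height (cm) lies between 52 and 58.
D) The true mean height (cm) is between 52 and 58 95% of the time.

A confidence interval represents our confidence in the procedure, not a probability statement about the parameter.

Key concept: If we repeated this sampling process many times and computed a 95% CI each time, about 95% of those intervals would contain the true population parameter.

For this specific interval (52, 58):
- Midpoint (point estimate): 55
- Margin of error: 3

The correct interpretation is the one stating confidence that the true parameter lies in the interval — option C.

C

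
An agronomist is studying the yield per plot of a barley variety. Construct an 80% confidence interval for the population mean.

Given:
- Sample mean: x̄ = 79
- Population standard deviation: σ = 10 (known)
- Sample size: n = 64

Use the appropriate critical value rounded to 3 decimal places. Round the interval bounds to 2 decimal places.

The population standard deviation σ is known, so use a z-interval (standard normal critical value).

For 80% confidence, z* = 1.282 (from standard normal table)

Standard error: SE = σ/√n = 10/√64 = 1.250000

Margin of error: E = z* × SE = 1.282 × 1.250000 = 1.6025

Z-interval: x̄ ± E = 79 ± 1.6025 = (77.3975, 80.6025)

Rounded to 2 decimal places:

(77.40, 80.60)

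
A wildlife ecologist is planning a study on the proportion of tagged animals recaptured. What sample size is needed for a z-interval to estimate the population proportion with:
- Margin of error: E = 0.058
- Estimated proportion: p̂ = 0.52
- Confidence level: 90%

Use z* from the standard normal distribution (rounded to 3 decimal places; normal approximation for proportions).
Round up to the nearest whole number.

Using z* for proportion z-interval (normal approximation).

For 90% confidence, z* = 1.645 (from standard normal table)

Sample size formula for proportion z-interval: n = z*²p̂(1-p̂)/E²

n = 1.645² × 0.52 × 0.48 / 0.058²
  = 2.706025 × 0.2496 / 0.003364
  = 200.7800

Round up to the nearest whole number: n = 201

201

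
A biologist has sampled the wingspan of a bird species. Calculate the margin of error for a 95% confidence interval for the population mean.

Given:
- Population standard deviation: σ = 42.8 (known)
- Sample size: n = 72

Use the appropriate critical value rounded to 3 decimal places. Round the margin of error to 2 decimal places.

The population standard deviation σ is known, so use the z-interval margin of error formula.

For 95% confidence, z* = 1.96 (from standard normal table)

Margin of error formula for z-interval: E = z* × σ/√n

E = 1.96 × 42.8/√72
  = 1.96 × 5.044028
  = 9.8863

Rounded to 2 decimal places:

9.89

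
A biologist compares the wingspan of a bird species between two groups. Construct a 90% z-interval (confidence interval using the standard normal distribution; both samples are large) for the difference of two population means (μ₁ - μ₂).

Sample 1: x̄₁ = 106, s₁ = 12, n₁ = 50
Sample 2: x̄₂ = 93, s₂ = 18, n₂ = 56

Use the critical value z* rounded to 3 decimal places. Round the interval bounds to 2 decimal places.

Both samples are large (n₁ = 50 ≥ 30, n₂ = 56 ≥ 30), so a z-interval for the difference of means applies.

Point estimate: x̄₁ - x̄₂ = 106 - 93 = 13

Standard error: SE = √(s₁²/n₁ + s₂²/n₂)
= √(12²/50 + 18²/56)
= √(2.880000 + 5.785714)
= 2.943759

For 90% confidence, z* = 1.645 (from standard normal table)
Margin of error: E = z* × SE = 1.645 × 2.943759 = 4.8425

Z-interval: (x̄₁ - x̄₂) ± E = 13 ± 4.8425 = (8.1575, 17.8425)

Rounded to 2 decimal places:

(8.16, 17.84)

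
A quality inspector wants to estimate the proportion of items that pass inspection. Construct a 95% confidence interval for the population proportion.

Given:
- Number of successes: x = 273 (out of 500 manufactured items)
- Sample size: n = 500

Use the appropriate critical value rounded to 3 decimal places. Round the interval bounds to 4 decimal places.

Sample proportion: p̂ = 273/500 = 0.546000

Check conditions for normal approximation:
  np̂ = 273 ≥ 10 ✓
  n(1-p̂) = 227 ≥ 10 ✓

The sample is large enough, so use a z-interval (normal approximation) for the proportion.

For 95% confidence, z* = 1.96 (from standard normal table)

Standard error: SE = √(p̂(1-p̂)/n) = √(0.546000×0.454000/500) = 0.02226585

Margin of error: E = z* × SE = 1.96 × 0.02226585 = 0.043641

Z-interval: p̂ ± E = 0.546000 ± 0.043641 = (0.502359, 0.589641)

Rounded to 4 decimal places:

(0.5024, 0.5896)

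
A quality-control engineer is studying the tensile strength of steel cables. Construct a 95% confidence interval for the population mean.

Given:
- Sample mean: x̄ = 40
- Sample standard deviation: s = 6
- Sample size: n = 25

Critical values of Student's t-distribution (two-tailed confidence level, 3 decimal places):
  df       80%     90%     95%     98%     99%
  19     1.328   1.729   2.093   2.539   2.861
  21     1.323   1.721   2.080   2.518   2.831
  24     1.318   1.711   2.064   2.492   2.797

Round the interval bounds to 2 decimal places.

The population standard deviation σ is unknown (only the sample standard deviation s is given), so use a t-interval with df = n - 1 = 25 - 1 = 24.

For 95% confidence with df = 24, t* = 2.064 (from t-table)

Standard error: SE = s/√n = 6/√25 = 1.200000

Margin of error: E = t* × SE = 2.064 × 1.200000 = 2.4768

T-interval: x̄ ± E = 40 ± 2.4768 = (37.5232, 42.4768)

Rounded to 2 decimal places:

(37.52, 42.48)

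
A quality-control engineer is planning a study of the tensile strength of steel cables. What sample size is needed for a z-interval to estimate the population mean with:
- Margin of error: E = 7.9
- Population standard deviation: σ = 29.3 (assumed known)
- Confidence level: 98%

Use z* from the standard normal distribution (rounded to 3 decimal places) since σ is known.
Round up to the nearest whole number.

Using z* since population σ is known (z-interval formula).

For 98% confidence, z* = 2.326 (from standard normal table)

Sample size formula for z-interval: n = (z*σ/E)²

n = (2.326 × 29.3 / 7.9)²
  = (8.626810)²
  = 74.4219

Round up to the nearest whole number: n = 75

75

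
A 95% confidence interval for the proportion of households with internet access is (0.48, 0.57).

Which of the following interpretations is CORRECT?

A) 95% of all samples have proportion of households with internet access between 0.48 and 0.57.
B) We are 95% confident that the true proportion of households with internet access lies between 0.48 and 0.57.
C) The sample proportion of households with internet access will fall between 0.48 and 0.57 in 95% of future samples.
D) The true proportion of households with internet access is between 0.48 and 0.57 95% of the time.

A confidence interval represents our confidence in the procedure, not a probability statement about the parameter.

Key concept: If we repeated this sampling process many times and computed a 95% CI each time, about 95% of those intervals would contain the true population parameter.

For this specific interval (0.48, 0.57):
- Midpoint (point estimate): 0.525
- Margin of error: 0.045

The correct interpretation is the one stating confidence that the true parameter lies in the interval — option B.

B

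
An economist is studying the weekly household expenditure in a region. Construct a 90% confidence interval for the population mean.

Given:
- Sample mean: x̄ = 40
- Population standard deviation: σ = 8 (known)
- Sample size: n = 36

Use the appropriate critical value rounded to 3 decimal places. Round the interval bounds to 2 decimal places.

The population standard deviation σ is known, so use a z-interval (standard normal critical value).

For 90% confidence, z* = 1.645 (from standard normal table)

Standard error: SE = σ/√n = 8/√36 = 1.333333

Margin of error: E = z* × SE = 1.645 × 1.333333 = 2.1933

Z-interval: x̄ ± E = 40 ± 2.1933 = (37.8067, 42.1933)

Rounded to 2 decimal places:

(37.81, 42.19)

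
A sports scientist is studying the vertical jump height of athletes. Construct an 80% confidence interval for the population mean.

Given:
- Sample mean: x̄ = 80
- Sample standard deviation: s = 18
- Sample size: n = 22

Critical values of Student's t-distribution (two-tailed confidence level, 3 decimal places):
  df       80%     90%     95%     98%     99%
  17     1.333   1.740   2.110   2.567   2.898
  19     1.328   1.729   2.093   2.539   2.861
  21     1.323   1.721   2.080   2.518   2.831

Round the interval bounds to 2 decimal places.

The population standard deviation σ is unknown (only the sample standard deviation s is given), so use a t-interval with df = n - 1 = 22 - 1 = 21.

For 80% confidence with df = 21, t* = 1.323 (from t-table)

Standard error: SE = s/√n = 18/√22 = 3.837613

Margin of error: E = t* × SE = 1.323 × 3.837613 = 5.0772

T-interval: x̄ ± E = 80 ± 5.0772 = (74.9228, 85.0772)

Rounded to 2 decimal places:

(74.92, 85.08)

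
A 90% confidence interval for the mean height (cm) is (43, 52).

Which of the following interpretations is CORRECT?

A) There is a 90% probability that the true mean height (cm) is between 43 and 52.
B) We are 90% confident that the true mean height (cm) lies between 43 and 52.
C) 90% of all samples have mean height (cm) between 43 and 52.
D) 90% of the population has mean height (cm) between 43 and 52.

A confidence interval represents our confidence in the procedure, not a probability statement about the parameter.

Key concept: If we repeated this sampling process many times and computed a 90% CI each time, about 90% of those intervals would contain the true population parameter.

For this specific interval (43, 52):
- Midpoint (point estimate): 47.5
- Margin of error: 4.5

The correct interpretation is the one stating confidence that the true parameter lies in the interval — option B.

B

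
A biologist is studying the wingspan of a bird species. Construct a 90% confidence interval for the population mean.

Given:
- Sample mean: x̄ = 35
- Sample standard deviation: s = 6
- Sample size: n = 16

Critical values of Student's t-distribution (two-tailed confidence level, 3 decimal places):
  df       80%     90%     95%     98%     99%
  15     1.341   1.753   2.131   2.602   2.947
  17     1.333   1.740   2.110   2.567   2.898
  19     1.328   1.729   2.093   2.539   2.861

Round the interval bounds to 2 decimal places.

The population standard deviation σ is unknown (only the sample standard deviation s is given), so use a t-interval with df = n - 1 = 16 - 1 = 15.

For 90% confidence with df = 15, t* = 1.753 (from t-table)

Standard error: SE = s/√n = 6/√16 = 1.500000

Margin of error: E = t* × SE = 1.753 × 1.500000 = 2.6295

T-interval: x̄ ± E = 35 ± 2.6295 = (32.3705, 37.6295)

Rounded to 2 decimal places:

(32.37, 37.63)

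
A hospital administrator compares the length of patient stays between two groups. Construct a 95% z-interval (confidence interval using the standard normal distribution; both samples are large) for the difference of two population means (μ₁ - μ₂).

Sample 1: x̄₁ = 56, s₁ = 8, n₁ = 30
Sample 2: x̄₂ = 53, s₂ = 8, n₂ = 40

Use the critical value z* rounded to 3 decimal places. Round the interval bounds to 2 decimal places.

Both samples are large (n₁ = 30 ≥ 30, n₂ = 40 ≥ 30), so a z-interval for the difference of means applies.

Point estimate: x̄₁ - x̄₂ = 56 - 53 = 3

Standard error: SE = √(s₁²/n₁ + s₂²/n₂)
= √(8²/30 + 8²/40)
= √(2.133333 + 1.600000)
= 1.932184

For 95% confidence, z* = 1.96 (from standard normal table)
Margin of error: E = z* × SE = 1.96 × 1.932184 = 3.7871

Z-interval: (x̄₁ - x̄₂) ± E = 3 ± 3.7871 = (-0.7871, 6.7871)

Rounded to 2 decimal places:

(-0.79, 6.79)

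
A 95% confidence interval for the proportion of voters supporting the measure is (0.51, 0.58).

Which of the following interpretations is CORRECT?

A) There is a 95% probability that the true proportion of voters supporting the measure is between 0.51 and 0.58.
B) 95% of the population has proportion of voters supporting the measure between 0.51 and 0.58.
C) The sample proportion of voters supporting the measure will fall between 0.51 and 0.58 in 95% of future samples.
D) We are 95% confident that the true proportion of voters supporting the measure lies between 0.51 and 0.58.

A confidence interval represents our confidence in the procedure, not a probability statement about the parameter.

Key concept: If we repeated this sampling process many times and computed a 95% CI each time, about 95% of those intervals would contain the true population parameter.

For this specific interval (0.51, 0.58):
- Midpoint (point estimate): 0.545
- Margin of error: 0.035

The correct interpretation is the one stating confidence that the true parameter lies in the interval — option D.

D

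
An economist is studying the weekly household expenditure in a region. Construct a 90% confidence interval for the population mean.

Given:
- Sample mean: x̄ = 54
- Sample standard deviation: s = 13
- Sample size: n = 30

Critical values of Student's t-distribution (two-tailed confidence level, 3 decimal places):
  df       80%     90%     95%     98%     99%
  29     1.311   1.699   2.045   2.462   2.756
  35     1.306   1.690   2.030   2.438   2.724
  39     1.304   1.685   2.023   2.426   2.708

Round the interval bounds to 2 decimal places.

The population standard deviation σ is unknown (only the sample standard deviation s is given), so use a t-interval with df = n - 1 = 30 - 1 = 29.

For 90% confidence with df = 29, t* = 1.699 (from t-table)

Standard error: SE = s/√n = 13/√30 = 2.373464

Margin of error: E = t* × SE = 1.699 × 2.373464 = 4.0325

T-interval: x̄ ± E = 54 ± 4.0325 = (49.9675, 58.0325)

Rounded to 2 decimal places:

(49.97, 58.03)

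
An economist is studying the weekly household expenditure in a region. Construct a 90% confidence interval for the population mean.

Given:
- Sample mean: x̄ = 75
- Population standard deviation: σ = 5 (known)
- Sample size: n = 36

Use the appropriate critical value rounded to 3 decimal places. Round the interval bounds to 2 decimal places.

The population standard deviation σ is known, so use a z-interval (standard normal critical value).

For 90% confidence, z* = 1.645 (from standard normal table)

Standard error: SE = σ/√n = 5/√36 = 0.833333

Margin of error: E = z* × SE = 1.645 × 0.833333 = 1.3708

Z-interval: x̄ ± E = 75 ± 1.3708 = (73.6292, 76.3708)

Rounded to 2 decimal places:

(73.63, 76.37)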